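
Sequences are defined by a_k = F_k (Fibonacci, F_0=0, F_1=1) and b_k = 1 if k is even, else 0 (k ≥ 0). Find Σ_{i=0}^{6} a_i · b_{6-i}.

12

This is [x^6] in the product of the two ordinary generating functions.
Σ = 0·1 + 1·0 + 1·1 + 2·0 + 3·1 + 5·0 + 8·1 = 12.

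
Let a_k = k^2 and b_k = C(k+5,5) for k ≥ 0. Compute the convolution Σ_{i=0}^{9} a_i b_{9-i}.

The convolution is the x^9 coefficient of A(x)B(x).
Σ = 0·2002 + 1·1287 + 4·792 + 9·462 + 16·252 + 25·126 + 36·56 + 49·21 + 64·6 + 81·1 = 19305.

19305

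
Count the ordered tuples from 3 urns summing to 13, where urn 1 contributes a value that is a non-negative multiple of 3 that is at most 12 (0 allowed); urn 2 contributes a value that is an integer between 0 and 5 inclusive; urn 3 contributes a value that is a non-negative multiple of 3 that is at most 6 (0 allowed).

The generating function for the choices is (1 + t^3 + t^6 + t^9 + t^12)·(1 + t + t^2 + t^3 + t^4 + t^5)·(1 + t^3 + t^6); the count is [t^13].
(1 + t^3 + t^6 + t^9 + t^12) has coefficients 1,0,0,1,0,0,1,0,0,1,0,0,1 for degrees 0…12.
(1 + t + t^2 + t^3 + t^4 + t^5) has coefficients 1,1,1,1,1,1,0,0,0,0,0,0,0,0 for degrees 0…13.
Finally multiplying by (1 + t^3 + t^6), the product of all factors after the first has coefficients 1,1,1,2,2,2,2,2,2,1,1,1,0,0 for degrees 0…13.
[t^13] = 1·0 + 1·1 + 1·2 + 1·2 + 1·1 = 6.

6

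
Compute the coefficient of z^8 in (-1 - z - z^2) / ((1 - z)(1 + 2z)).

-129

The denominator gives the recurrence a_n = −a_(n−1) + 2a_(n−2) for n ≥ 3; the numerator fixes a_0 = -1, a_1 = 0, a_2 = -3.
Iterating: -1, 0, -3, 3, -9, 15, -33, 63, -129, so a_8 = -129.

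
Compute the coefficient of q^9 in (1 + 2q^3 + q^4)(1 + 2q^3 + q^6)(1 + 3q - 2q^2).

(1 + 2q^3 + q^4) has coefficients 1,0,0,2,1 for degrees 0…4.
(1 + 2q^3 + q^6) has coefficients 1,0,0,2,0,0,1,0,0,0 for degrees 0…9.
Finally multiplying by (1 + 3q - 2q^2), the product of all factors after the first has coefficients 1,3,-2,2,6,-4,1,3,-2,0 for degrees 0…9.
[q^9] = 1·0 + 2·1 + 1·(-4) = -2.

-2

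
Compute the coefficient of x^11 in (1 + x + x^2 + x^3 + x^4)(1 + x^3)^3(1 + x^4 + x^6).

10

(1 + x + x^2 + x^3 + x^4) has coefficients 1,1,1,1,1 for degrees 0…4.
(1 + x^3)^3 has coefficients 1,0,0,3,0,0,3,0,0,1,0,0 for degrees 0…11.
Finally multiplying by (1 + x^4 + x^6), the product of all factors after the first has coefficients 1,0,0,3,1,0,4,3,0,4,3,0 for degrees 0…11.
[x^11] = 1·0 + 1·3 + 1·4 + 1·0 + 1·3 = 10.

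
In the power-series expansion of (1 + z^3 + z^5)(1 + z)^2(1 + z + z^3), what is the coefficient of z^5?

(1 + z^3 + z^5) has coefficients 1,0,0,1,0,1 for degrees 0…5.
(1 + z)^2 has coefficients 1,2,1,0,0,0 for degrees 0…5.
Finally multiplying by (1 + z + z^3), the product of all factors after the first has coefficients 1,3,3,2,2,1 for degrees 0…5.
[z^5] = 1·1 + 1·3 + 1·1 = 5.

5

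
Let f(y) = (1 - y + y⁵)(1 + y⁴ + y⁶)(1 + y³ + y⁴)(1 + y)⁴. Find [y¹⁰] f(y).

15

(1 - y + y⁵) has coefficients 1,-1,0,0,0,1 for degrees 0…5.
(1 + y⁴ + y⁶) has coefficients 1,0,0,0,1,0,1,0,0,0,0 for degrees 0…10.
Multiplying by (1 + y³ + y⁴) gives running coefficients 1,0,0,1,2,0,1,1,1,1,1 for degrees 0…10.
Finally multiplying by (1 + y)⁴, the product of all factors after the first has coefficients 1,4,6,5,7,14,17,14,13,15,16 for degrees 0…10.
[y¹⁰] = 1·16 − 1·15 + 1·14 = 15.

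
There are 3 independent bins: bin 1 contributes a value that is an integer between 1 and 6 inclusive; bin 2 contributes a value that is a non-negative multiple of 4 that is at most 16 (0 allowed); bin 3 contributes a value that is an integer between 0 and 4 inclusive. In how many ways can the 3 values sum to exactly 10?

8

The generating function for the choices is (z + z² + z³ + z⁴ + z⁵ + z⁶)·(1 + z⁴ + z⁸ + z¹² + z¹⁶)·(1 + z + z² + z³ + z⁴); the count is [z¹⁰].
(z + z² + z³ + z⁴ + z⁵ + z⁶) has coefficients 0,1,1,1,1,1,1 for degrees 0…6.
(1 + z⁴ + z⁸ + z¹² + z¹⁶) has coefficients 1,0,0,0,1,0,0,0,1,0,0 for degrees 0…10.
Finally multiplying by (1 + z + z² + z³ + z⁴), the product of all factors after the first has coefficients 1,1,1,1,2,1,1,1,2,1,1 for degrees 0…10.
[z¹⁰] = 1·1 + 1·2 + 1·1 + 1·1 + 1·1 + 1·2 = 8.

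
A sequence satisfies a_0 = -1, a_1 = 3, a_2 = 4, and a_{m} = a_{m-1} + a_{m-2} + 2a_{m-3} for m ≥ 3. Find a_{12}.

3509

The ordinary generating function has denominator 1 - y - y^2 - 2y^3.
Iterating the recurrence: a_0,…,a_{12} = -1, 3, 4, 5, 15, 28, 53, 111, 220, 437, 879, 1756, 3509.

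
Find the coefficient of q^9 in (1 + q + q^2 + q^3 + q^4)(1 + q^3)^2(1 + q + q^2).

5

(1 + q + q^2 + q^3 + q^4) has coefficients 1,1,1,1,1 for degrees 0…4.
(1 + q^3)^2 has coefficients 1,0,0,2,0,0,1,0,0,0 for degrees 0…9.
Finally multiplying by (1 + q + q^2), the product of all factors after the first has coefficients 1,1,1,2,2,2,1,1,1,0 for degrees 0…9.
[q^9] = 1·0 + 1·1 + 1·1 + 1·1 + 1·2 = 5.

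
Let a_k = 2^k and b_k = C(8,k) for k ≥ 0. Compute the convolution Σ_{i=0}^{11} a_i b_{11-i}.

Write out a_i and b_{11-i} for i = 0,…,11 and sum the products.
Σ = 1·0 + 2·0 + 4·0 + 8·1 + 16·8 + 32·28 + 64·56 + 128·70 + 256·56 + 512·28 + 1024·8 + 2048·1 = 52488.

52488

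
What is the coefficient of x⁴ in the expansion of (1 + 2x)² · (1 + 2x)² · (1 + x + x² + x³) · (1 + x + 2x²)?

(1 + 2x)² has coefficients 1,4,4 for degrees 0…2.
(1 + 2x)² has coefficients 1,4,4,0,0 for degrees 0…4.
Multiplying by (1 + x + x² + x³) gives running coefficients 1,5,9,9,8 for degrees 0…4.
Finally multiplying by (1 + x + 2x²), the product of all factors after the first has coefficients 1,6,16,28,35 for degrees 0…4.
[x⁴] = 1·35 + 4·28 + 4·16 = 211.

211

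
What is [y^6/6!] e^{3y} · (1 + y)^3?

15633

The EGF product rule gives c_6 = Σ_{k_1+k_2=6} C(6; k_1,k_2) · ∏ g_i(k_i), where e^{3y} gives (3)^k; (1+y)^3 gives the falling factorial (3)_k.
g_1(k) for k = 0…6: 1, 3, 9, 27, 81, 243, 729.
g_2(k) for k = 0…6: 1, 3, 6, 6, 0, 0, 0.
c_6 = Σ_k C(6,k)·g_1(k)·g_2(6−k) = 20·27·6 + 15·81·6 + 6·243·3 + 1·729·1 = 3240 + 7290 + 4374 + 729 = 15633.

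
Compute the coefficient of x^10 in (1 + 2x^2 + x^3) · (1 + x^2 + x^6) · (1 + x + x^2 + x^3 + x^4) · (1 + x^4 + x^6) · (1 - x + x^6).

10

(1 + 2x^2 + x^3) has coefficients 1,0,2,1 for degrees 0…3.
(1 + x^2 + x^6) has coefficients 1,0,1,0,0,0,1,0,0,0,0 for degrees 0…10.
Multiplying by (1 + x + x^2 + x^3 + x^4) gives running coefficients 1,1,2,2,2,1,2,1,1,1,1 for degrees 0…10.
Multiplying by (1 + x^4 + x^6) gives running coefficients 1,1,2,2,3,2,5,4,5,4,5 for degrees 0…10.
Finally multiplying by (1 - x + x^6), the product of all factors after the first has coefficients 1,0,1,0,1,-1,4,0,3,1,4 for degrees 0…10.
[x^10] = 1·4 + 2·3 + 1·0 = 10.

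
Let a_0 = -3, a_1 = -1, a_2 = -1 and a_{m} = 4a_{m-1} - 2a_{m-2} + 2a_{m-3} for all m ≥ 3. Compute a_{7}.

The ordinary generating function has denominator 1 - 4t + 2t^2 - 2t^3.
Iterating the recurrence: a_0,…,a_{7} = -3, -1, -1, -8, -32, -114, -408, -1468.

-1468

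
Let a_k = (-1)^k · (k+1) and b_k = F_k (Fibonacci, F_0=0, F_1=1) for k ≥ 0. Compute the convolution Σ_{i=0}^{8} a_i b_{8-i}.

1

Write out a_i and b_{8-i} for i = 0,…,8 and sum the products.
Σ = 1·21 − 2·13 + 3·8 − 4·5 + 5·3 − 6·2 + 7·1 − 8·1 + 9·0 = 1.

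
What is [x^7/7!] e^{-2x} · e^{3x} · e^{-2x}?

The EGF product rule gives c_7 = Σ_{k_1+k_2+k_3=7} C(7; k_1,k_2,k_3) · ∏ g_i(k_i), where e^{-2x} gives (-2)^k; e^{3x} gives (3)^k; e^{-2x} gives (-2)^k.
g_1(k) for k = 0…7: 1, -2, 4, -8, 16, -32, 64, -128.
g_2(k) for k = 0…7: 1, 3, 9, 27, 81, 243, 729, 2187.
g_3(k) for k = 0…7: 1, -2, 4, -8, 16, -32, 64, -128.
First combine the last two factors: h(k) = Σ_j C(k,j)·g_2(j)·g_3(k−j) for k = 0…7: 1, 1, 1, 1, 1, 1, 1, 1.
c_7 = Σ_k C(7,k)·g_1(k)·h(7−k) = 1·1·1 + 7·(-2)·1 + 21·4·1 + 35·(-8)·1 + 35·16·1 + 21·(-32)·1 + 7·64·1 + 1·(-128)·1 = 1 − 14 + 84 − 280 + 560 − 672 + 448 − 128 = -1.

-1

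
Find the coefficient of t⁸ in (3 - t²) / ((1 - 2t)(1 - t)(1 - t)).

The denominator gives the recurrence a_n = 4a_(n−1) − 5a_(n−2) + 2a_(n−3) for n ≥ 3; the numerator fixes a_0 = 3, a_1 = 12, a_2 = 32.
Iterating: 3, 12, 32, 74, 160, 334, 684, 1386, 2792, so a_8 = 2792.

2792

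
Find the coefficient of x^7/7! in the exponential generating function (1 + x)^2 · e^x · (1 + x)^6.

The EGF product rule gives c_7 = Σ_{k_1+k_2+k_3=7} C(7; k_1,k_2,k_3) · ∏ g_i(k_i), where (1+x)^2 gives the falling factorial (2)_k; e^x gives (1)^k; (1+x)^6 gives the falling factorial (6)_k.
g_1(k) for k = 0…7: 1, 2, 2, 0, 0, 0, 0, 0.
g_2(k) for k = 0…7: 1, 1, 1, 1, 1, 1, 1, 1.
g_3(k) for k = 0…7: 1, 6, 30, 120, 360, 720, 720, 0.
First combine the last two factors: h(k) = Σ_j C(k,j)·g_2(j)·g_3(k−j) for k = 0…7: 1, 7, 43, 229, 1045, 4051, 13327, 37633.
c_7 = Σ_k C(7,k)·g_1(k)·h(7−k) = 1·1·37633 + 7·2·13327 + 21·2·4051 = 37633 + 186578 + 170142 = 394353.

394353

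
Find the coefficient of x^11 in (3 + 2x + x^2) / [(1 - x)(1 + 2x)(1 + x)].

Partial fractions give a closed form: a_n = (1)·1^n + (3)·(-2)^n + (-1)·(-1)^n.
At n = 11: a_11 = -6142.

-6142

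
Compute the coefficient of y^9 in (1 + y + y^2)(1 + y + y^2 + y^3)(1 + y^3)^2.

3

(1 + y + y^2) has coefficients 1,1,1 for degrees 0…2.
(1 + y + y^2 + y^3) has coefficients 1,1,1,1,0,0,0,0,0,0 for degrees 0…9.
Finally multiplying by (1 + y^3)^2, the product of all factors after the first has coefficients 1,1,1,3,2,2,3,1,1,1 for degrees 0…9.
[y^9] = 1·1 + 1·1 + 1·1 = 3.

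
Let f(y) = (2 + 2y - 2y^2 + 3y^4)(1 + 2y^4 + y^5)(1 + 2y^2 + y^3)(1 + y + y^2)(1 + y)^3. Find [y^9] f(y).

(2 + 2y - 2y^2 + 3y^4) has coefficients 2,2,-2,0,3 for degrees 0…4.
(1 + 2y^4 + y^5) has coefficients 1,0,0,0,2,1,0,0,0,0 for degrees 0…9.
Multiplying by (1 + 2y^2 + y^3) gives running coefficients 1,0,2,1,2,1,4,4,1,0 for degrees 0…9.
Multiplying by (1 + y + y^2) gives running coefficients 1,1,3,3,5,4,7,9,9,5 for degrees 0…9.
Finally multiplying by (1 + y)^3, the product of all factors after the first has coefficients 1,4,9,16,24,31,37,47,61,66 for degrees 0…9.
[y^9] = 2·66 + 2·61 − 2·47 + 3·31 = 253.

253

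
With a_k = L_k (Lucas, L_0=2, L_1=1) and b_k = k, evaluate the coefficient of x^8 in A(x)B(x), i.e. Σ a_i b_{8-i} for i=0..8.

187

The convolution is the t^8 coefficient of A(t)B(t).
Σ = 2·8 + 1·7 + 3·6 + 4·5 + 7·4 + 11·3 + 18·2 + 29·1 + 47·0 = 187.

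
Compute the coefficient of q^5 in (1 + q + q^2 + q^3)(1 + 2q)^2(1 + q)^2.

(1 + q + q^2 + q^3) has coefficients 1,1,1,1 for degrees 0…3.
(1 + 2q)^2 has coefficients 1,4,4,0,0,0 for degrees 0…5.
Finally multiplying by (1 + q)^2, the product of all factors after the first has coefficients 1,6,13,12,4,0 for degrees 0…5.
[q^5] = 1·0 + 1·4 + 1·12 + 1·13 = 29.

29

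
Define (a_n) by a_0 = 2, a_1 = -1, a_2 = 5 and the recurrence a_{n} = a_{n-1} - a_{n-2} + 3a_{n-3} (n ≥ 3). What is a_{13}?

707

The ordinary generating function has denominator 1 - t + t^2 - 3t^3.
Iterating the recurrence: a_0,…,a_{13} = 2, -1, 5, 12, 4, 7, 39, 44, 26, 99, 205, 184, 276, 707.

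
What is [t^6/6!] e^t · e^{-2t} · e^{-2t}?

The EGF product rule gives c_6 = Σ_{k_1+k_2+k_3=6} C(6; k_1,k_2,k_3) · ∏ g_i(k_i), where e^t gives (1)^k; e^{-2t} gives (-2)^k; e^{-2t} gives (-2)^k.
g_1(k) for k = 0…6: 1, 1, 1, 1, 1, 1, 1.
g_2(k) for k = 0…6: 1, -2, 4, -8, 16, -32, 64.
g_3(k) for k = 0…6: 1, -2, 4, -8, 16, -32, 64.
First combine the last two factors: h(k) = Σ_j C(k,j)·g_2(j)·g_3(k−j) for k = 0…6: 1, -4, 16, -64, 256, -1024, 4096.
c_6 = Σ_k C(6,k)·g_1(k)·h(6−k) = 1·1·4096 + 6·1·(-1024) + 15·1·256 + 20·1·(-64) + 15·1·16 + 6·1·(-4) + 1·1·1 = 4096 − 6144 + 3840 − 1280 + 240 − 24 + 1 = 729.

729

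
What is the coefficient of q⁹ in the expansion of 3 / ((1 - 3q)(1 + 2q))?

Partial fractions give a closed form: a_n = (9/5)·3^n + (6/5)·(-2)^n.
At n = 9: a_9 = 34815.

34815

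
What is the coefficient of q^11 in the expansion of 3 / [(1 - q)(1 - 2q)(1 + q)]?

8190

Partial fractions give a closed form: a_n = (-3/2)·1^n + (4)·2^n + (1/2)·(-1)^n.
At n = 11: a_11 = 8190.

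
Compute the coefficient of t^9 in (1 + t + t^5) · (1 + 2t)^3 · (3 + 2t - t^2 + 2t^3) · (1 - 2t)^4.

(1 + t + t^5) has coefficients 1,1,0,0,0,1 for degrees 0…5.
(1 + 2t)^3 has coefficients 1,6,12,8,0,0,0,0,0,0 for degrees 0…9.
Multiplying by (3 + 2t - t^2 + 2t^3) gives running coefficients 3,20,47,44,16,16,16,0,0,0 for degrees 0…9.
Finally multiplying by (1 - 2t)^4, the product of all factors after the first has coefficients 3,-4,-41,52,200,-240,-384,448,128,-256 for degrees 0…9.
[t^9] = 1·(-256) + 1·128 + 1·200 = 72.

72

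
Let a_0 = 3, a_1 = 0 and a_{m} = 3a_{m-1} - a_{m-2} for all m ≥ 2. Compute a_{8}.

The ordinary generating function has denominator 1 - 3x + x^2.
Iterating the recurrence: a_0,…,a_{8} = 3, 0, -3, -9, -24, -63, -165, -432, -1131.

-1131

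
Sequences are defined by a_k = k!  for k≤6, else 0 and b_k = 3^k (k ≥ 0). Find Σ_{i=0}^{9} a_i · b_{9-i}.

This is [x^9] in the product of the two ordinary generating functions.
Σ = 1·19683 + 1·6561 + 2·2187 + 6·729 + 24·243 + 120·81 + 720·27 + 0·9 + 0·3 + 0·1 = 69984.

69984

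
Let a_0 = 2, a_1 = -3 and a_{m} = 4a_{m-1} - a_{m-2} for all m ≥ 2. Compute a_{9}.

-143363

The ordinary generating function has denominator 1 - 4x + x^2.
Iterating the recurrence: a_0,…,a_{9} = 2, -3, -14, -53, -198, -739, -2758, -10293, -38414, -143363.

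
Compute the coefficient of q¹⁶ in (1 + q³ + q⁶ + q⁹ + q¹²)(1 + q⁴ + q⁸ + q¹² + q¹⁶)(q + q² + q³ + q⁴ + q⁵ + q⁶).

7

(1 + q³ + q⁶ + q⁹ + q¹²) has coefficients 1,0,0,1,0,0,1,0,0,1,0,0,1 for degrees 0…12.
(1 + q⁴ + q⁸ + q¹² + q¹⁶) has coefficients 1,0,0,0,1,0,0,0,1,0,0,0,1,0,0,0,1 for degrees 0…16.
Finally multiplying by (q + q² + q³ + q⁴ + q⁵ + q⁶), the product of all factors after the first has coefficients 0,1,1,1,1,2,2,1,1,2,2,1,1,2,2,1,1 for degrees 0…16.
[q¹⁶] = 1·1 + 1·2 + 1·2 + 1·1 + 1·1 = 7.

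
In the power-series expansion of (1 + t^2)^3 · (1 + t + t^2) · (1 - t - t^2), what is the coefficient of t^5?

(1 + t^2)^3 has coefficients 1,0,3,0,3,0 for degrees 0…5.
(1 + t + t^2) has coefficients 1,1,1,0,0,0 for degrees 0…5.
Finally multiplying by (1 - t - t^2), the product of all factors after the first has coefficients 1,0,-1,-2,-1,0 for degrees 0…5.
[t^5] = 1·0 + 3·(-2) + 3·0 = -6.

-6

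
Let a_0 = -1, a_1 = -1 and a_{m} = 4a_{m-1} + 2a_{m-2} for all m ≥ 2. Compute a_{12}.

The ordinary generating function has denominator 1 - 4t - 2t^2.
Iterating the recurrence: a_0,…,a_{12} = -1, -1, -6, -26, -116, -516, -2296, -10216, -45456, -202256, -899936, -4004256, -17816896.

-17816896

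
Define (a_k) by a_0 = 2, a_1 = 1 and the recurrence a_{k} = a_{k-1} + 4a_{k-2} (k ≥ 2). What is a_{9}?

4693

The ordinary generating function has denominator 1 - z - 4z^2.
Iterating the recurrence: a_0,…,a_{9} = 2, 1, 9, 13, 49, 101, 297, 701, 1889, 4693.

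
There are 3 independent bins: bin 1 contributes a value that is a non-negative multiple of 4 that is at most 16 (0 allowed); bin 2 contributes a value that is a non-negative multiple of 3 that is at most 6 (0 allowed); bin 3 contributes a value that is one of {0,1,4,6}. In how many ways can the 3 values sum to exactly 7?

The generating function for the choices is (1 + t^4 + t^8 + t^12 + t^16)·(1 + t^3 + t^6)·(1 + t + t^4 + t^6); the count is [t^7].
(1 + t^4 + t^8 + t^12 + t^16) has coefficients 1,0,0,0,1,0,0,0 for degrees 0…7.
(1 + t^3 + t^6) has coefficients 1,0,0,1,0,0,1,0 for degrees 0…7.
Finally multiplying by (1 + t + t^4 + t^6), the product of all factors after the first has coefficients 1,1,0,1,2,0,2,2 for degrees 0…7.
[t^7] = 1·2 + 1·1 = 3.

3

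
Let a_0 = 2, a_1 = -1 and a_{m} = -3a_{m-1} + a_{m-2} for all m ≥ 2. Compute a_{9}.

-20824

The ordinary generating function has denominator 1 + 3z - z^2.
Iterating the recurrence: a_0,…,a_{9} = 2, -1, 5, -16, 53, -175, 578, -1909, 6305, -20824.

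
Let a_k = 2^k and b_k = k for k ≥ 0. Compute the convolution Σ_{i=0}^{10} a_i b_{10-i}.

The convolution is the t^10 coefficient of A(t)B(t).
Σ = 1·10 + 2·9 + 4·8 + 8·7 + 16·6 + 32·5 + 64·4 + 128·3 + 256·2 + 512·1 + 1024·0 = 2036.

2036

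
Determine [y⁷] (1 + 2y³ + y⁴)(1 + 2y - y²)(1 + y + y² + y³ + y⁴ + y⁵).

5

(1 + 2y³ + y⁴) has coefficients 1,0,0,2,1 for degrees 0…4.
(1 + 2y - y²) has coefficients 1,2,-1,0,0,0,0,0 for degrees 0…7.
Finally multiplying by (1 + y + y² + y³ + y⁴ + y⁵), the product of all factors after the first has coefficients 1,3,2,2,2,2,1,-1 for degrees 0…7.
[y⁷] = 1·(-1) + 2·2 + 1·2 = 5.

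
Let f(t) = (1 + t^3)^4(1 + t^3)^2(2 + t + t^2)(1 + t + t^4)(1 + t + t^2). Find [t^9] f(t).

154

(1 + t^3)^4 has coefficients 1,0,0,4,0,0,6,0,0,4 for degrees 0…9.
(1 + t^3)^2 has coefficients 1,0,0,2,0,0,1,0,0,0 for degrees 0…9.
Multiplying by (2 + t + t^2) gives running coefficients 2,1,1,4,2,2,2,1,1,0 for degrees 0…9.
Multiplying by (1 + t + t^4) gives running coefficients 2,3,2,5,8,5,5,7,4,3 for degrees 0…9.
Finally multiplying by (1 + t + t^2), the product of all factors after the first has coefficients 2,5,7,10,15,18,18,17,16,14 for degrees 0…9.
[t^9] = 1·14 + 4·18 + 6·10 + 4·2 = 154.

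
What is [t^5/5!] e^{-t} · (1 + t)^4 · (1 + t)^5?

4364

The EGF product rule gives c_5 = Σ_{k_1+k_2+k_3=5} C(5; k_1,k_2,k_3) · ∏ g_i(k_i), where e^{-t} gives (-1)^k; (1+t)^4 gives the falling factorial (4)_k; (1+t)^5 gives the falling factorial (5)_k.
g_1(k) for k = 0…5: 1, -1, 1, -1, 1, -1.
g_2(k) for k = 0…5: 1, 4, 12, 24, 24, 0.
g_3(k) for k = 0…5: 1, 5, 20, 60, 120, 120.
First combine the last two factors: h(k) = Σ_j C(k,j)·g_2(j)·g_3(k−j) for k = 0…5: 1, 9, 72, 504, 3024, 15120.
c_5 = Σ_k C(5,k)·g_1(k)·h(5−k) = 1·1·15120 + 5·(-1)·3024 + 10·1·504 + 10·(-1)·72 + 5·1·9 + 1·(-1)·1 = 15120 − 15120 + 5040 − 720 + 45 − 1 = 4364.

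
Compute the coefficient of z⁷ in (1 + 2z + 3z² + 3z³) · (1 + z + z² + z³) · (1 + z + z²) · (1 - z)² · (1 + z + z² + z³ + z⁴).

-14

(1 + 2z + 3z² + 3z³) has coefficients 1,2,3,3 for degrees 0…3.
(1 + z + z² + z³) has coefficients 1,1,1,1,0,0,0,0 for degrees 0…7.
Multiplying by (1 + z + z²) gives running coefficients 1,2,3,3,2,1,0,0 for degrees 0…7.
Multiplying by (1 - z)² gives running coefficients 1,0,0,-1,-1,0,0,1 for degrees 0…7.
Finally multiplying by (1 + z + z² + z³ + z⁴), the product of all factors after the first has coefficients 1,1,1,0,-1,-2,-2,-1 for degrees 0…7.
[z⁷] = 1·(-1) + 2·(-2) + 3·(-2) + 3·(-1) = -14.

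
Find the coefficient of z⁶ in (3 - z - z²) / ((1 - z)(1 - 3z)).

The denominator gives the recurrence a_n = 4a_(n−1) − 3a_(n−2) for n ≥ 3; the numerator fixes a_0 = 3, a_1 = 11, a_2 = 34.
Iterating: 3, 11, 34, 103, 310, 931, 2794, so a_6 = 2794.

2794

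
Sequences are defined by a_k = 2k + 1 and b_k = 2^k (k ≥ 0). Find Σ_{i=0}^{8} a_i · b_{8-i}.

Write out a_i and b_{8-i} for i = 0,…,8 and sum the products.
Σ = 1·256 + 3·128 + 5·64 + 7·32 + 9·16 + 11·8 + 13·4 + 15·2 + 17·1 = 1515.

1515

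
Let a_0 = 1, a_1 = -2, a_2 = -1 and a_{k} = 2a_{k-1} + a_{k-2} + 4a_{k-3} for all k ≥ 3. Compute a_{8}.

The ordinary generating function has denominator 1 - 2x - x^2 - 4x^3.
Iterating the recurrence: a_0,…,a_{8} = 1, -2, -1, 0, -9, -22, -53, -164, -469.

-469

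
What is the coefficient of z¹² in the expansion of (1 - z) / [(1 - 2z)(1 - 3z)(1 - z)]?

1586131

Partial fractions give a closed form: a_n = (-2)·2^n + (3)·3^n.
At n = 12: a_12 = 1586131.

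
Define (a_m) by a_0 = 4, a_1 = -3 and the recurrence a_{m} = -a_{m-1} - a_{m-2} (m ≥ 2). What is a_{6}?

4

The ordinary generating function has denominator 1 + q + q^2.
Iterating the recurrence: a_0,…,a_{6} = 4, -3, -1, 4, -3, -1, 4.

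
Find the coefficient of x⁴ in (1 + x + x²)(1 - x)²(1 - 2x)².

(1 + x + x²) has coefficients 1,1,1 for degrees 0…2.
(1 - x)² has coefficients 1,-2,1,0,0 for degrees 0…4.
Finally multiplying by (1 - 2x)², the product of all factors after the first has coefficients 1,-6,13,-12,4 for degrees 0…4.
[x⁴] = 1·4 + 1·(-12) + 1·13 = 5.

5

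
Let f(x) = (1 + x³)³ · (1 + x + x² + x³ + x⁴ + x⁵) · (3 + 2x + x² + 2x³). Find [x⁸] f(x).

44

(1 + x³)³ has coefficients 1,0,0,3,0,0,3,0,0 for degrees 0…8.
(1 + x + x² + x³ + x⁴ + x⁵) has coefficients 1,1,1,1,1,1,0,0,0 for degrees 0…8.
Finally multiplying by (3 + 2x + x² + 2x³), the product of all factors after the first has coefficients 3,5,6,8,8,8,5,3,2 for degrees 0…8.
[x⁸] = 1·2 + 3·8 + 3·6 = 44.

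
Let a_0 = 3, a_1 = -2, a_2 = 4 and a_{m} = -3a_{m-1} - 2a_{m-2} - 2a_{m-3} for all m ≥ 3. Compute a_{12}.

60226

The ordinary generating function has denominator 1 + 3y + 2y^2 + 2y^3.
Iterating the recurrence: a_0,…,a_{12} = 3, -2, 4, -14, 38, -94, 234, -590, 1490, -3758, 9474, -23886, 60226.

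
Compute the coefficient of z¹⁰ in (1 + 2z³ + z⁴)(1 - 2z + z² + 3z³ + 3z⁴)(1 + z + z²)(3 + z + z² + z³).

(1 + 2z³ + z⁴) has coefficients 1,0,0,2,1 for degrees 0…4.
(1 - 2z + z² + 3z³ + 3z⁴) has coefficients 1,-2,1,3,3,0,0,0,0,0,0 for degrees 0…10.
Multiplying by (1 + z + z²) gives running coefficients 1,-1,0,2,7,6,3,0,0,0,0 for degrees 0…10.
Finally multiplying by (3 + z + z² + z³), the product of all factors after the first has coefficients 3,-2,0,6,22,27,24,16,9,3,0 for degrees 0…10.
[z¹⁰] = 1·0 + 2·16 + 1·24 = 56.

56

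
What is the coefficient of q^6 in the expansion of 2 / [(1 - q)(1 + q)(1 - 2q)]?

170

Partial fractions give a closed form: a_n = (-1)·1^n + (1/3)·(-1)^n + (8/3)·2^n.
At n = 6: a_6 = 170.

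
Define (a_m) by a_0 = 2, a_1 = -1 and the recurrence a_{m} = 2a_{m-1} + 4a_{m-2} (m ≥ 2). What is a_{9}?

The ordinary generating function has denominator 1 - 2y - 4y^2.
Iterating the recurrence: a_0,…,a_{9} = 2, -1, 6, 8, 40, 112, 384, 1216, 3968, 12800.

12800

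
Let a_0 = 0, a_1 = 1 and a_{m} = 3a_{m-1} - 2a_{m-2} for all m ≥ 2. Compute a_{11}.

2047

The ordinary generating function has denominator 1 - 3z + 2z^2.
Iterating the recurrence: a_0,…,a_{11} = 0, 1, 3, 7, 15, 31, 63, 127, 255, 511, 1023, 2047.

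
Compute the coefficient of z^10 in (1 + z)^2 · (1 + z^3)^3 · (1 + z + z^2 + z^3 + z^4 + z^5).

(1 + z)^2 has coefficients 1,2,1 for degrees 0…2.
(1 + z^3)^3 has coefficients 1,0,0,3,0,0,3,0,0,1,0 for degrees 0…10.
Finally multiplying by (1 + z + z^2 + z^3 + z^4 + z^5), the product of all factors after the first has coefficients 1,1,1,4,4,4,6,6,6,4,4 for degrees 0…10.
[z^10] = 1·4 + 2·4 + 1·6 = 18.

18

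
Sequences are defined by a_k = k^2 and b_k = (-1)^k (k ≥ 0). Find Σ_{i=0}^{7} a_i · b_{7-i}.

28

Write out a_i and b_{7-i} for i = 0,…,7 and sum the products.
Σ = 0·(-1) + 1·1 + 4·(-1) + 9·1 + 16·(-1) + 25·1 + 36·(-1) + 49·1 = 28.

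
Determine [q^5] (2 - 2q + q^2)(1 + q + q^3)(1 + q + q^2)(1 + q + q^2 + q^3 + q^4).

(2 - 2q + q^2) has coefficients 2,-2,1 for degrees 0…2.
(1 + q + q^3) has coefficients 1,1,0,1,0,0 for degrees 0…5.
Multiplying by (1 + q + q^2) gives running coefficients 1,2,2,2,1,1 for degrees 0…5.
Finally multiplying by (1 + q + q^2 + q^3 + q^4), the product of all factors after the first has coefficients 1,3,5,7,8,8 for degrees 0…5.
[q^5] = 2·8 − 2·8 + 1·7 = 7.

7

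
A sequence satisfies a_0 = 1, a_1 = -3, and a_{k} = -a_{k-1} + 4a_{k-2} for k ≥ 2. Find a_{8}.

The ordinary generating function has denominator 1 + x - 4x^2.
Iterating the recurrence: a_0,…,a_{8} = 1, -3, 7, -19, 47, -123, 311, -803, 2047.

2047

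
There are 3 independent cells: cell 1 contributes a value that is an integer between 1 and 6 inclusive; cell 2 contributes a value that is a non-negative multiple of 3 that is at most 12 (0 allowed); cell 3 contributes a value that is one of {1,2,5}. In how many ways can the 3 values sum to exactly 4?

The generating function for the choices is (x + x^2 + x^3 + x^4 + x^5 + x^6)·(1 + x^3 + x^6 + x^9 + x^12)·(x + x^2 + x^5); the count is [x^4].
(x + x^2 + x^3 + x^4 + x^5 + x^6) has coefficients 0,1,1,1,1 for degrees 0…4.
(1 + x^3 + x^6 + x^9 + x^12) has coefficients 1,0,0,1,0 for degrees 0…4.
Finally multiplying by (x + x^2 + x^5), the product of all factors after the first has coefficients 0,1,1,0,1 for degrees 0…4.
[x^4] = 1·0 + 1·1 + 1·1 + 1·0 = 2.

2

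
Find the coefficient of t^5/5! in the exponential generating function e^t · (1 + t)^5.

The EGF product rule gives c_5 = Σ_{k_1+k_2=5} C(5; k_1,k_2) · ∏ g_i(k_i), where e^t gives (1)^k; (1+t)^5 gives the falling factorial (5)_k.
g_1(k) for k = 0…5: 1, 1, 1, 1, 1, 1.
g_2(k) for k = 0…5: 1, 5, 20, 60, 120, 120.
c_5 = Σ_k C(5,k)·g_1(k)·g_2(5−k) = 1·1·120 + 5·1·120 + 10·1·60 + 10·1·20 + 5·1·5 + 1·1·1 = 120 + 600 + 600 + 200 + 25 + 1 = 1546.

1546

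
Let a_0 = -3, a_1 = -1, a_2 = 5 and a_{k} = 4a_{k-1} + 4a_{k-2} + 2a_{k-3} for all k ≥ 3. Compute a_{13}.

93582704

The ordinary generating function has denominator 1 - 4x - 4x^2 - 2x^3.
Iterating the recurrence: a_0,…,a_{13} = -3, -1, 5, 10, 58, 282, 1380, 6764, 33140, 162376, 795592, 3898152, 19099728, 93582704.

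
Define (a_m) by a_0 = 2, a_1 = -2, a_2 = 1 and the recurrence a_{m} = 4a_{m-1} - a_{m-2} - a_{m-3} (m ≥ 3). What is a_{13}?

1999693

The ordinary generating function has denominator 1 - 4z + z^2 + z^3.
Iterating the recurrence: a_0,…,a_{13} = 2, -2, 1, 4, 17, 63, 231, 844, 3082, 11253, 41086, 150009, 547697, 1999693.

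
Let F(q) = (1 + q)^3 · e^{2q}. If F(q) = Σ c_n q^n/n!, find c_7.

8864

The EGF product rule gives c_7 = Σ_{k_1+k_2=7} C(7; k_1,k_2) · ∏ g_i(k_i), where (1+q)^3 gives the falling factorial (3)_k; e^{2q} gives (2)^k.
g_1(k) for k = 0…7: 1, 3, 6, 6, 0, 0, 0, 0.
g_2(k) for k = 0…7: 1, 2, 4, 8, 16, 32, 64, 128.
c_7 = Σ_k C(7,k)·g_1(k)·g_2(7−k) = 1·1·128 + 7·3·64 + 21·6·32 + 35·6·16 = 128 + 1344 + 4032 + 3360 = 8864.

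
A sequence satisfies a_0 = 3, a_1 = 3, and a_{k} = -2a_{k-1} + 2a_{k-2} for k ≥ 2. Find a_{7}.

264

The ordinary generating function has denominator 1 + 2y - 2y^2.
Iterating the recurrence: a_0,…,a_{7} = 3, 3, 0, 6, -12, 36, -96, 264.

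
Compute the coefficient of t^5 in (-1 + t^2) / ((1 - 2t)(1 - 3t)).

The denominator gives the recurrence a_n = 5a_(n−1) − 6a_(n−2) for n ≥ 3; the numerator fixes a_0 = -1, a_1 = -5, a_2 = -18.
Iterating: -1, -5, -18, -60, -192, -600, so a_5 = -600.

-600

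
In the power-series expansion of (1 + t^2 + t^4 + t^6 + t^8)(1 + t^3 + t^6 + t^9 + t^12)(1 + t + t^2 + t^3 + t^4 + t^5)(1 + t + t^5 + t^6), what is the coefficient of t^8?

(1 + t^2 + t^4 + t^6 + t^8) has coefficients 1,0,1,0,1,0,1,0,1 for degrees 0…8.
(1 + t^3 + t^6 + t^9 + t^12) has coefficients 1,0,0,1,0,0,1,0,0 for degrees 0…8.
Multiplying by (1 + t + t^2 + t^3 + t^4 + t^5) gives running coefficients 1,1,1,2,2,2,2,2,2 for degrees 0…8.
Finally multiplying by (1 + t + t^5 + t^6), the product of all factors after the first has coefficients 1,2,2,3,4,5,6,6,7 for degrees 0…8.
[t^8] = 1·7 + 1·6 + 1·4 + 1·2 + 1·1 = 20.

20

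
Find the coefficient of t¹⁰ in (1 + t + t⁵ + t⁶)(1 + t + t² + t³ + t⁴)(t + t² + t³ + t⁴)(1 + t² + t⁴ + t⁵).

(1 + t + t⁵ + t⁶) has coefficients 1,1,0,0,0,1,1 for degrees 0…6.
(1 + t + t² + t³ + t⁴) has coefficients 1,1,1,1,1,0,0,0,0,0,0 for degrees 0…10.
Multiplying by (t + t² + t³ + t⁴) gives running coefficients 0,1,2,3,4,4,3,2,1,0,0 for degrees 0…10.
Finally multiplying by (1 + t² + t⁴ + t⁵), the product of all factors after the first has coefficients 0,1,2,4,6,8,10,11,11,10,8 for degrees 0…10.
[t¹⁰] = 1·8 + 1·10 + 1·8 + 1·6 = 32.

32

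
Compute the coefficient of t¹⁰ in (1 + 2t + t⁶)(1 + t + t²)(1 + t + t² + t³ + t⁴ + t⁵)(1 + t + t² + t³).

(1 + 2t + t⁶) has coefficients 1,2,0,0,0,0,1 for degrees 0…6.
(1 + t + t²) has coefficients 1,1,1,0,0,0,0,0,0,0,0 for degrees 0…10.
Multiplying by (1 + t + t² + t³ + t⁴ + t⁵) gives running coefficients 1,2,3,3,3,3,2,1,0,0,0 for degrees 0…10.
Finally multiplying by (1 + t + t² + t³), the product of all factors after the first has coefficients 1,3,6,9,11,12,11,9,6,3,1 for degrees 0…10.
[t¹⁰] = 1·1 + 2·3 + 1·11 = 18.

18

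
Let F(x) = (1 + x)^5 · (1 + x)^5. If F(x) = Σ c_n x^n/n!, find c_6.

151200

The EGF product rule gives c_6 = Σ_{k_1+k_2=6} C(6; k_1,k_2) · ∏ g_i(k_i), where (1+x)^5 gives the falling factorial (5)_k; (1+x)^5 gives the falling factorial (5)_k.
g_1(k) for k = 0…6: 1, 5, 20, 60, 120, 120, 0.
g_2(k) for k = 0…6: 1, 5, 20, 60, 120, 120, 0.
c_6 = Σ_k C(6,k)·g_1(k)·g_2(6−k) = 6·5·120 + 15·20·120 + 20·60·60 + 15·120·20 + 6·120·5 = 3600 + 36000 + 72000 + 36000 + 3600 = 151200.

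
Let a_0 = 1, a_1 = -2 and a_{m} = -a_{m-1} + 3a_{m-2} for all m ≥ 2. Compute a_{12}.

20369

The ordinary generating function has denominator 1 + z - 3z^2.
Iterating the recurrence: a_0,…,a_{12} = 1, -2, 5, -11, 26, -59, 137, -314, 725, -1667, 3842, -8843, 20369.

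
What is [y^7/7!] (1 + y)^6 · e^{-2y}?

The EGF product rule gives c_7 = Σ_{k_1+k_2=7} C(7; k_1,k_2) · ∏ g_i(k_i), where (1+y)^6 gives the falling factorial (6)_k; e^{-2y} gives (-2)^k.
g_1(k) for k = 0…7: 1, 6, 30, 120, 360, 720, 720, 0.
g_2(k) for k = 0…7: 1, -2, 4, -8, 16, -32, 64, -128.
c_7 = Σ_k C(7,k)·g_1(k)·g_2(7−k) = 1·1·(-128) + 7·6·64 + 21·30·(-32) + 35·120·16 + 35·360·(-8) + 21·720·4 + 7·720·(-2) = −128 + 2688 − 20160 + 67200 − 100800 + 60480 − 10080 = -800.

-800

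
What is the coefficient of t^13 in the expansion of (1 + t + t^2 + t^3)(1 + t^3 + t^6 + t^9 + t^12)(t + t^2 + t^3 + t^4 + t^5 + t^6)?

(1 + t + t^2 + t^3) has coefficients 1,1,1,1 for degrees 0…3.
(1 + t^3 + t^6 + t^9 + t^12) has coefficients 1,0,0,1,0,0,1,0,0,1,0,0,1,0 for degrees 0…13.
Finally multiplying by (t + t^2 + t^3 + t^4 + t^5 + t^6), the product of all factors after the first has coefficients 0,1,1,1,2,2,2,2,2,2,2,2,2,2 for degrees 0…13.
[t^13] = 1·2 + 1·2 + 1·2 + 1·2 = 8.

8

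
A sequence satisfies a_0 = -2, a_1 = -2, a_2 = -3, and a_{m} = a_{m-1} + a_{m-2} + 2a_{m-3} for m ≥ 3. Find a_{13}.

-8192

The ordinary generating function has denominator 1 - t - t^2 - 2t^3.
Iterating the recurrence: a_0,…,a_{13} = -2, -2, -3, -9, -16, -31, -65, -128, -255, -513, -1024, -2047, -4097, -8192.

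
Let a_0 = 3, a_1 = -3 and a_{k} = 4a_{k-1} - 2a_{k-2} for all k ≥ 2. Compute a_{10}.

The ordinary generating function has denominator 1 - 4z + 2z^2.
Iterating the recurrence: a_0,…,a_{10} = 3, -3, -18, -66, -228, -780, -2664, -9096, -31056, -106032, -362016.

-362016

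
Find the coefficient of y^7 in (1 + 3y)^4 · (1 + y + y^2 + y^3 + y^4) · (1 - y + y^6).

-41

(1 + 3y)^4 has coefficients 1,12,54,108,81 for degrees 0…4.
(1 + y + y^2 + y^3 + y^4) has coefficients 1,1,1,1,1,0,0,0 for degrees 0…7.
Finally multiplying by (1 - y + y^6), the product of all factors after the first has coefficients 1,0,0,0,0,-1,1,1 for degrees 0…7.
[y^7] = 1·1 + 12·1 + 54·(-1) + 108·0 + 81·0 = -41.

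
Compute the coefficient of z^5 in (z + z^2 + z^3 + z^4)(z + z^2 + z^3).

(z + z^2 + z^3 + z^4) has coefficients 0,1,1,1,1 for degrees 0…4.
(z + z^2 + z^3) has coefficients 0,1,1,1,0,0 for degrees 0…5.
[z^5] = 1·0 + 1·1 + 1·1 + 1·1 = 3.

3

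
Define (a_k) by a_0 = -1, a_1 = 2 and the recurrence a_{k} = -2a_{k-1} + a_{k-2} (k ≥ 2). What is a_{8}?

The ordinary generating function has denominator 1 + 2z - z^2.
Iterating the recurrence: a_0,…,a_{8} = -1, 2, -5, 12, -29, 70, -169, 408, -985.

-985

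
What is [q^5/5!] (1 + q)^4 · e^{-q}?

The EGF product rule gives c_5 = Σ_{k_1+k_2=5} C(5; k_1,k_2) · ∏ g_i(k_i), where (1+q)^4 gives the falling factorial (4)_k; e^{-q} gives (-1)^k.
g_1(k) for k = 0…5: 1, 4, 12, 24, 24, 0.
g_2(k) for k = 0…5: 1, -1, 1, -1, 1, -1.
c_5 = Σ_k C(5,k)·g_1(k)·g_2(5−k) = 1·1·(-1) + 5·4·1 + 10·12·(-1) + 10·24·1 + 5·24·(-1) = −1 + 20 − 120 + 240 − 120 = 19.

19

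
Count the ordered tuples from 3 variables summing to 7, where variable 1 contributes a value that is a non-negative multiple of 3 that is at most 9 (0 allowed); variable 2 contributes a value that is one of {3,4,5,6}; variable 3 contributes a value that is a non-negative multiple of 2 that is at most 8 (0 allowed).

3

The generating function for the choices is (1 + y³ + y⁶ + y⁹)·(y³ + y⁴ + y⁵ + y⁶)·(1 + y² + y⁴ + y⁶ + y⁸); the count is [y⁷].
(1 + y³ + y⁶ + y⁹) has coefficients 1,0,0,1,0,0,1,0 for degrees 0…7.
(y³ + y⁴ + y⁵ + y⁶) has coefficients 0,0,0,1,1,1,1,0 for degrees 0…7.
Finally multiplying by (1 + y² + y⁴ + y⁶ + y⁸), the product of all factors after the first has coefficients 0,0,0,1,1,2,2,2 for degrees 0…7.
[y⁷] = 1·2 + 1·1 + 1·0 = 3.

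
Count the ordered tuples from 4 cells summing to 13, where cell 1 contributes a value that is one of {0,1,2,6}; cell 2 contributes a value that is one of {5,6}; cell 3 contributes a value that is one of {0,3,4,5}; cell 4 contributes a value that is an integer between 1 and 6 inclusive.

22

The generating function for the choices is (1 + q + q^2 + q^6)·(q^5 + q^6)·(1 + q^3 + q^4 + q^5)·(q + q^2 + q^3 + q^4 + q^5 + q^6); the count is [q^13].
(1 + q + q^2 + q^6) has coefficients 1,1,1,0,0,0,1 for degrees 0…6.
(q^5 + q^6) has coefficients 0,0,0,0,0,1,1,0,0,0,0,0,0,0 for degrees 0…13.
Multiplying by (1 + q^3 + q^4 + q^5) gives running coefficients 0,0,0,0,0,1,1,0,1,2,2,1,0,0 for degrees 0…13.
Finally multiplying by (q + q^2 + q^3 + q^4 + q^5 + q^6), the product of all factors after the first has coefficients 0,0,0,0,0,0,1,2,2,3,5,7,7,6 for degrees 0…13.
[q^13] = 1·6 + 1·7 + 1·7 + 1·2 = 22.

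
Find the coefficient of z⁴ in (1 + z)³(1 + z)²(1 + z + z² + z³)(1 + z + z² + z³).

(1 + z)³ has coefficients 1,3,3,1 for degrees 0…3.
(1 + z)² has coefficients 1,2,1,0,0 for degrees 0…4.
Multiplying by (1 + z + z² + z³) gives running coefficients 1,3,4,4,3 for degrees 0…4.
Finally multiplying by (1 + z + z² + z³), the product of all factors after the first has coefficients 1,4,8,12,14 for degrees 0…4.
[z⁴] = 1·14 + 3·12 + 3·8 + 1·4 = 78.

78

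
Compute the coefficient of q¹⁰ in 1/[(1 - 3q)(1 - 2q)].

175099

Partial fractions give a closed form: a_n = (3)·3^n + (-2)·2^n.
At n = 10: a_10 = 175099.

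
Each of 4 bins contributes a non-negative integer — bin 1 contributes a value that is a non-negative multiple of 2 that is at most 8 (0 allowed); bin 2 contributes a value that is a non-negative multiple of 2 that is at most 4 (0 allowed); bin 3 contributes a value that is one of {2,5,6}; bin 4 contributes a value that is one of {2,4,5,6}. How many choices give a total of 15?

15

The generating function for the choices is (1 + t^2 + t^4 + t^6 + t^8)·(1 + t^2 + t^4)·(t^2 + t^5 + t^6)·(t^2 + t^4 + t^5 + t^6); the count is [t^15].
(1 + t^2 + t^4 + t^6 + t^8) has coefficients 1,0,1,0,1,0,1,0,1 for degrees 0…8.
(1 + t^2 + t^4) has coefficients 1,0,1,0,1,0,0,0,0,0,0,0,0,0,0,0 for degrees 0…15.
Multiplying by (t^2 + t^5 + t^6) gives running coefficients 0,0,1,0,1,1,2,1,1,1,1,0,0,0,0,0 for degrees 0…15.
Finally multiplying by (t^2 + t^4 + t^5 + t^6), the product of all factors after the first has coefficients 0,0,0,0,1,0,2,2,4,3,5,5,5,3,3,2 for degrees 0…15.
[t^15] = 1·2 + 1·3 + 1·5 + 1·3 + 1·2 = 15.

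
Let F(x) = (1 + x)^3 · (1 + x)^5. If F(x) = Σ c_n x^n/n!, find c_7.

40320

The EGF product rule gives c_7 = Σ_{k_1+k_2=7} C(7; k_1,k_2) · ∏ g_i(k_i), where (1+x)^3 gives the falling factorial (3)_k; (1+x)^5 gives the falling factorial (5)_k.
g_1(k) for k = 0…7: 1, 3, 6, 6, 0, 0, 0, 0.
g_2(k) for k = 0…7: 1, 5, 20, 60, 120, 120, 0, 0.
c_7 = Σ_k C(7,k)·g_1(k)·g_2(7−k) = 21·6·120 + 35·6·120 = 15120 + 25200 = 40320.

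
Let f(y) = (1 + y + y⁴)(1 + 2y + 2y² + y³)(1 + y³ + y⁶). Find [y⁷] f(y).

6

(1 + y + y⁴) has coefficients 1,1,0,0,1 for degrees 0…4.
(1 + 2y + 2y² + y³) has coefficients 1,2,2,1,0,0,0,0 for degrees 0…7.
Finally multiplying by (1 + y³ + y⁶), the product of all factors after the first has coefficients 1,2,2,2,2,2,2,2 for degrees 0…7.
[y⁷] = 1·2 + 1·2 + 1·2 = 6.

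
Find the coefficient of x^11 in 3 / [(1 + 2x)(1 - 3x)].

Partial fractions give a closed form: a_n = (6/5)·(-2)^n + (9/5)·3^n.
At n = 11: a_11 = 316407.

316407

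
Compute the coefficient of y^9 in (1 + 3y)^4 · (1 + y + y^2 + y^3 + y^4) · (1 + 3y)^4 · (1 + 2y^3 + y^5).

(1 + 3y)^4 has coefficients 1,12,54,108,81 for degrees 0…4.
(1 + y + y^2 + y^3 + y^4) has coefficients 1,1,1,1,1,0,0,0,0,0 for degrees 0…9.
Multiplying by (1 + 3y)^4 gives running coefficients 1,13,67,175,256,255,243,189,81,0 for degrees 0…9.
Finally multiplying by (1 + 2y^3 + y^5), the product of all factors after the first has coefficients 1,13,67,177,282,390,606,768,766,742 for degrees 0…9.
[y^9] = 1·742 + 12·766 + 54·768 + 108·606 + 81·390 = 148444.

148444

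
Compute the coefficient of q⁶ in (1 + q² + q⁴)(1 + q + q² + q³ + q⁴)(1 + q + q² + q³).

9

(1 + q² + q⁴) has coefficients 1,0,1,0,1 for degrees 0…4.
(1 + q + q² + q³ + q⁴) has coefficients 1,1,1,1,1,0,0 for degrees 0…6.
Finally multiplying by (1 + q + q² + q³), the product of all factors after the first has coefficients 1,2,3,4,4,3,2 for degrees 0…6.
[q⁶] = 1·2 + 1·4 + 1·3 = 9.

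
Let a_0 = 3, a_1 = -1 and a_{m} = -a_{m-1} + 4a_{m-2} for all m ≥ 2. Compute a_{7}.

-961

The ordinary generating function has denominator 1 + z - 4z^2.
Iterating the recurrence: a_0,…,a_{7} = 3, -1, 13, -17, 69, -137, 413, -961.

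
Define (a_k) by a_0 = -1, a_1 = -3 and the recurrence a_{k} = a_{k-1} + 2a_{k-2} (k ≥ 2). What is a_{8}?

-341

The ordinary generating function has denominator 1 - t - 2t^2.
Iterating the recurrence: a_0,…,a_{8} = -1, -3, -5, -11, -21, -43, -85, -171, -341.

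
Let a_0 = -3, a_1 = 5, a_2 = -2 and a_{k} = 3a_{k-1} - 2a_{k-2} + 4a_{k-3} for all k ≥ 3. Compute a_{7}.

-1140

The ordinary generating function has denominator 1 - 3t + 2t^2 - 4t^3.
Iterating the recurrence: a_0,…,a_{7} = -3, 5, -2, -28, -60, -132, -388, -1140.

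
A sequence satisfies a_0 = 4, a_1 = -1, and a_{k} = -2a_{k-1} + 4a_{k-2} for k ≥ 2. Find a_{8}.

The ordinary generating function has denominator 1 + 2y - 4y^2.
Iterating the recurrence: a_0,…,a_{8} = 4, -1, 18, -40, 152, -464, 1536, -4928, 16000.

16000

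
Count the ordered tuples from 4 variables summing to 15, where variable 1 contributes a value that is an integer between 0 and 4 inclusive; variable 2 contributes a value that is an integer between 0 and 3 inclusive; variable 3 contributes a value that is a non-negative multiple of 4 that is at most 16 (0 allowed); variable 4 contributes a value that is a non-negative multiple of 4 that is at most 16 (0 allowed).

The generating function for the choices is (1 + z + z^2 + z^3 + z^4)·(1 + z + z^2 + z^3)·(1 + z^4 + z^8 + z^12 + z^16)·(1 + z^4 + z^8 + z^12 + z^16); the count is [z^15].
(1 + z + z^2 + z^3 + z^4) has coefficients 1,1,1,1,1 for degrees 0…4.
(1 + z + z^2 + z^3) has coefficients 1,1,1,1,0,0,0,0,0,0,0,0,0,0,0,0 for degrees 0…15.
Multiplying by (1 + z^4 + z^8 + z^12 + z^16) gives running coefficients 1,1,1,1,1,1,1,1,1,1,1,1,1,1,1,1 for degrees 0…15.
Finally multiplying by (1 + z^4 + z^8 + z^12 + z^16), the product of all factors after the first has coefficients 1,1,1,1,2,2,2,2,3,3,3,3,4,4,4,4 for degrees 0…15.
[z^15] = 1·4 + 1·4 + 1·4 + 1·4 + 1·3 = 19.

19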